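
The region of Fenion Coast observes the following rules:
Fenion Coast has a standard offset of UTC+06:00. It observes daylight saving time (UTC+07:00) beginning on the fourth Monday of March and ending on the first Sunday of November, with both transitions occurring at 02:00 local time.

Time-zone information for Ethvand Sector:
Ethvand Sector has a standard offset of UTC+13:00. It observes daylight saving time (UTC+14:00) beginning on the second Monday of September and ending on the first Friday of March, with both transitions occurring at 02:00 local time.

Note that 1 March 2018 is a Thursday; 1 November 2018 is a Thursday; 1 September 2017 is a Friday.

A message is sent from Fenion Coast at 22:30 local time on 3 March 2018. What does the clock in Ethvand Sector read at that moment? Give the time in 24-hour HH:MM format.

1 March 2018 is a Thursday, so the first Monday is March 5 and the fourth is March 26.
1 November 2018 is a Thursday, so the first Sunday is November 4.
3 March 2018 does not fall between 26 March and 4 November, so daylight saving is not in effect and Fenion Coast is at UTC+06:00.
22:30 Fenion Coast − 6h = 16:30 UTC.
1 September 2017 is a Friday, so the first Monday is September 4 and the second is September 11.
1 March 2018 is a Thursday, so the first Friday is March 2.
At the standard offset (UTC+13:00), 16:30 UTC + 13h = 05:30 Ethvand Sector standard time (rolling into the next day, 4 March 2018).
The standard-time date in Ethvand Sector, 4 March 2018, does not fall between 11 September 2017 and 2 March 2018, so daylight saving is not in effect and Ethvand Sector is at UTC+13:00.
16:30 UTC + 13h = 05:30 Ethvand Sector (rolling into the next day, 4 March 2018).

05:30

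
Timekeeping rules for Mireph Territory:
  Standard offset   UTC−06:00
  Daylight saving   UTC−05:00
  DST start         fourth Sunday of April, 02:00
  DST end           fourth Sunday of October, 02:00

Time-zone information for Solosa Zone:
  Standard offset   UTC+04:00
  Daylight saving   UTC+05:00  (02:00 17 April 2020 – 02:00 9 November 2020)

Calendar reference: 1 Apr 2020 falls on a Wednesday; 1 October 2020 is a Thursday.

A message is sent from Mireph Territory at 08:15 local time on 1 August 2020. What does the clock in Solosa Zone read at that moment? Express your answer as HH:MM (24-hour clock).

1 April 2020 is a Wednesday, so the first Sunday is April 5 and the fourth is April 26.
1 October 2020 is a Thursday, so the first Sunday is October 4 and the fourth is October 25.
1 August 2020 lies within the daylight-saving period (26 April – 25 October), so Mireph Territory is on daylight time, UTC−05:00.
08:15 Mireph Territory + 5h = 13:15 UTC.
At the standard offset (UTC+04:00), 13:15 UTC + 4h = 17:15 Solosa Zone standard time.
Daylight saving runs 17 April – 9 November; the standard-time date in Solosa Zone, 1 August 2020, is inside that window, so Solosa Zone is at UTC+05:00.
13:15 UTC + 5h = 18:15 Solosa Zone.

18:15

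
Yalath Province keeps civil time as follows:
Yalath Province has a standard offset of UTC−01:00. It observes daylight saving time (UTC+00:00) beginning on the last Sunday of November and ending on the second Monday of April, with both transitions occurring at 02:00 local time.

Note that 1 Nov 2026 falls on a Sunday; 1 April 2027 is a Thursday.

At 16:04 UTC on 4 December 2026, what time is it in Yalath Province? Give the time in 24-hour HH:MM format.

16:04

1 November 2026 is a Sunday, so Sundays fall on 1, 8, 15, 22, 29; the last is November 29.
1 April 2027 is a Thursday, so the first Monday is April 5 and the second is April 12.
At the standard offset (UTC−01:00), 16:04 UTC − 1h = 15:04 Yalath Province standard time.
Daylight saving runs 29 November 2026 – 12 April 2027; the standard-time date in Yalath Province, 4 December 2026, is inside that window, so Yalath Province is at UTC+00:00.
16:04 UTC + 0h = 16:04 local.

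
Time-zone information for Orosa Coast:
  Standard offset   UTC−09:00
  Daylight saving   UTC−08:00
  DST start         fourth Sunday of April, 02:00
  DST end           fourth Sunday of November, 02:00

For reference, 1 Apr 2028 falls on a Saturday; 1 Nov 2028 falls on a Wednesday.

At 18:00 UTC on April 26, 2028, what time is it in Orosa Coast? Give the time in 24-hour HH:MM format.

1 April 2028 is a Saturday, so the first Sunday is April 2 and the fourth is April 23.
1 November 2028 is a Wednesday, so the first Sunday is November 5 and the fourth is November 26.
At the standard offset (UTC−09:00), 18:00 UTC − 9h = 09:00 Orosa Coast standard time.
The standard-time date in Orosa Coast, April 26, 2028, falls between 23 April and 26 November, so daylight saving is in effect and Orosa Coast is at UTC−08:00.
18:00 UTC − 8h = 10:00 local.

10:00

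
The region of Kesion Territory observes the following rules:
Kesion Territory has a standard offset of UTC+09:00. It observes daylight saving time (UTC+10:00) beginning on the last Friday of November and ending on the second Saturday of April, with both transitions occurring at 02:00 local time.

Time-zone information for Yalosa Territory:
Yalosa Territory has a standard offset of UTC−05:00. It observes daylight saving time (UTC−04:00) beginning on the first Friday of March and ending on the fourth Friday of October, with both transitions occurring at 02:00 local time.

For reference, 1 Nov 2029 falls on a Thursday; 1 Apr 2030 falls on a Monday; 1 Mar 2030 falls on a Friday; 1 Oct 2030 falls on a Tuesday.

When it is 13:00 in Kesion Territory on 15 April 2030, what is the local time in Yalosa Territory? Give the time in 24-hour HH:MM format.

00:00

1 November 2029 is a Thursday, so Fridays fall on 2, 9, 16, 23, 30; the last is November 30.
1 April 2030 is a Monday, so the first Saturday is April 6 and the second is April 13.
Daylight saving runs 30 November 2029 – 13 April 2030; 15 April 2030 is outside that window, so Kesion Territory is on standard time at UTC+09:00.
13:00 Kesion Territory − 9h = 04:00 UTC.
1 March 2030 is a Friday, so the first Friday is March 1.
1 October 2030 is a Tuesday, so the first Friday is October 4 and the fourth is October 25.
At the standard offset (UTC−05:00), 04:00 UTC − 5h = 23:00 Yalosa Territory standard time (rolling into the previous day, 14 April 2030).
Daylight saving runs 1 March – 25 October; the standard-time date in Yalosa Territory, 14 April 2030, is inside that window, so Yalosa Territory is at UTC−04:00.
04:00 UTC − 4h = 00:00 Yalosa Territory.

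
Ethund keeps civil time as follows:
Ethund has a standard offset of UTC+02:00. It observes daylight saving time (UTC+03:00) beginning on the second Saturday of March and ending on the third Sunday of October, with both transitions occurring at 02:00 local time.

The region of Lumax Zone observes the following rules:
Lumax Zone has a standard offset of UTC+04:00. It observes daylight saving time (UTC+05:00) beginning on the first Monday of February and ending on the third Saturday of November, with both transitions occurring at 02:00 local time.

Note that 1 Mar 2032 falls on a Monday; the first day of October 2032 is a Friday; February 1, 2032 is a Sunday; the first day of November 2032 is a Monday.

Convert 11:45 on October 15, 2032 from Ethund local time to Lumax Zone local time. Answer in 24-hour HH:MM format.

1 March 2032 is a Monday, so the first Saturday is March 6 and the second is March 13.
1 October 2032 is a Friday, so the first Sunday is October 3 and the third is October 17.
October 15, 2032 falls between 13 March and 17 October, so daylight saving is in effect and Ethund is at UTC+03:00.
11:45 Ethund − 3h = 08:45 UTC.
1 February 2032 is a Sunday, so the first Monday is February 2.
1 November 2032 is a Monday, so the first Saturday is November 6 and the third is November 20.
At the standard offset (UTC+04:00), 08:45 UTC + 4h = 12:45 Lumax Zone standard time.
The standard-time date in Lumax Zone, October 15, 2032, falls between 2 February and 20 November, so daylight saving is in effect and Lumax Zone is at UTC+05:00.
08:45 UTC + 5h = 13:45 Lumax Zone.

13:45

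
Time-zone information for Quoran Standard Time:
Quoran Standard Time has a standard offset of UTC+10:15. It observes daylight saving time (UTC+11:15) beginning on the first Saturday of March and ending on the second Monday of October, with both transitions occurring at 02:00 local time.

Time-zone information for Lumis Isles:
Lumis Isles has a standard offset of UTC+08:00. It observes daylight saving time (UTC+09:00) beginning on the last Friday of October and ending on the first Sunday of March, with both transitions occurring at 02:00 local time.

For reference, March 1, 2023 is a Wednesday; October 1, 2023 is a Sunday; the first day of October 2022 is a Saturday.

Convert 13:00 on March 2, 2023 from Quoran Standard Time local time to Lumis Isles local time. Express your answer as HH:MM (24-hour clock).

11:45

1 March 2023 is a Wednesday, so the first Saturday is March 4.
1 October 2023 is a Sunday, so the first Monday is October 2 and the second is October 9.
Daylight saving runs 4 March – 9 October; March 2, 2023 is outside that window, so Quoran Standard Time is on standard time at UTC+10:15.
13:00 Quoran Standard Time − 10h15m = 02:45 UTC.
1 October 2022 is a Saturday, so Fridays fall on 7, 14, 21, 28; the last is October 28.
1 March 2023 is a Wednesday, so the first Sunday is March 5.
At the standard offset (UTC+08:00), 02:45 UTC + 8h = 10:45 Lumis Isles standard time.
The standard-time date in Lumis Isles, March 2, 2023, falls between 28 October 2022 and 5 March 2023, so daylight saving is in effect and Lumis Isles is at UTC+09:00.
02:45 UTC + 9h = 11:45 Lumis Isles.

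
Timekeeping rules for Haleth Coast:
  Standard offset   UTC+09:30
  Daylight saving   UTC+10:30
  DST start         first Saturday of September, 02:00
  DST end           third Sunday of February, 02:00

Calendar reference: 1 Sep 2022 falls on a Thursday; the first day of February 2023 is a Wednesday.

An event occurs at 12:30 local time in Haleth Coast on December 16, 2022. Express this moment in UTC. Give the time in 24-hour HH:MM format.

02:00

1 September 2022 is a Thursday, so the first Saturday is September 3.
1 February 2023 is a Wednesday, so the first Sunday is February 5 and the third is February 19.
Daylight saving runs 3 September 2022 – 19 February 2023; December 16, 2022 is inside that window, so Haleth Coast is at UTC+10:30.
12:30 local − 10h30m = 02:00 UTC.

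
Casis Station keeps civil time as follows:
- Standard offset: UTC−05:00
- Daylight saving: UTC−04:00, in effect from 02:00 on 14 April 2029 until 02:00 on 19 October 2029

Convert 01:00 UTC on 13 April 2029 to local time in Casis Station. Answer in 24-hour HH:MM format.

20:00

At the standard offset (UTC−05:00), 01:00 UTC − 5h = 20:00 Casis Station standard time (rolling into the previous day, 12 April 2029).
The standard-time date in Casis Station, 12 April 2029, does not fall between 14 April and 19 October, so daylight saving is not in effect and Casis Station is at UTC−05:00.
01:00 UTC − 5h = 20:00 local (rolling into the previous day, 12 April 2029).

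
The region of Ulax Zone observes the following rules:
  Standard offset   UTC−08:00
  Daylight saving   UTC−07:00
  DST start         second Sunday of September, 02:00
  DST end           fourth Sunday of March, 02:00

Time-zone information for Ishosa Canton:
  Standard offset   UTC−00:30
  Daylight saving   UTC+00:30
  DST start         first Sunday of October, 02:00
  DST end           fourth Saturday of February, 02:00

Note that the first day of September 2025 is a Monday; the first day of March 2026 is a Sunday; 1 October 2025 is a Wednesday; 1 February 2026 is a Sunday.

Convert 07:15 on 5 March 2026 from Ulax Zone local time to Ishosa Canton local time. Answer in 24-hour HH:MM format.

1 September 2025 is a Monday, so the first Sunday is September 7 and the second is September 14.
1 March 2026 is a Sunday, so the first Sunday is March 1 and the fourth is March 22.
5 March 2026 lies within the daylight-saving period (14 September 2025 – 22 March 2026), so Ulax Zone is on daylight time, UTC−07:00.
07:15 Ulax Zone + 7h = 14:15 UTC.
1 October 2025 is a Wednesday, so the first Sunday is October 5.
1 February 2026 is a Sunday, so the first Saturday is February 7 and the fourth is February 28.
At the standard offset (UTC−00:30), 14:15 UTC − 0h30m = 13:45 Ishosa Canton standard time.
The standard-time date in Ishosa Canton, 5 March 2026, does not fall between 5 October 2025 and 28 February 2026, so daylight saving is not in effect and Ishosa Canton is at UTC−00:30.
14:15 UTC − 0h30m = 13:45 Ishosa Canton.

13:45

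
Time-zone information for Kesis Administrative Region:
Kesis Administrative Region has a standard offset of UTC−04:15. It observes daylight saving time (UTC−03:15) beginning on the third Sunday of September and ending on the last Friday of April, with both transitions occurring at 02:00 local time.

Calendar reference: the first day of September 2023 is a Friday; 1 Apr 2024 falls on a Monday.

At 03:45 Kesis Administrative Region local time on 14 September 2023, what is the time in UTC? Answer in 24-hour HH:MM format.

1 September 2023 is a Friday, so the first Sunday is September 3 and the third is September 17.
1 April 2024 is a Monday, so Fridays fall on 5, 12, 19, 26; the last is April 26.
Daylight saving runs 17 September 2023 – 26 April 2024; 14 September 2023 is outside that window, so Kesis Administrative Region is on standard time at UTC−04:15.
03:45 local + 4h15m = 08:00 UTC.

08:00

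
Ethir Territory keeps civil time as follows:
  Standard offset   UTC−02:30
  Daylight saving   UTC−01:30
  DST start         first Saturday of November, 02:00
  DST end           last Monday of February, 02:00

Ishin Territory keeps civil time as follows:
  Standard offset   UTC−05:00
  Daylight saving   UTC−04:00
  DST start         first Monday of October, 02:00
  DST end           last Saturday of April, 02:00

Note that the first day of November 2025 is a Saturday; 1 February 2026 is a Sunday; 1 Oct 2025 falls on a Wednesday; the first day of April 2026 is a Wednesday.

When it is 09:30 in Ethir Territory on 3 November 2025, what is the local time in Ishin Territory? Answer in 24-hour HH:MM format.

07:00

1 November 2025 is a Saturday, so the first Saturday is November 1.
1 February 2026 is a Sunday, so Mondays fall on 2, 9, 16, 23; the last is February 23.
3 November 2025 lies within the daylight-saving period (1 November 2025 – 23 February 2026), so Ethir Territory is on daylight time, UTC−01:30.
09:30 Ethir Territory + 1h30m = 11:00 UTC.
1 October 2025 is a Wednesday, so the first Monday is October 6.
1 April 2026 is a Wednesday, so Saturdays fall on 4, 11, 18, 25; the last is April 25.
At the standard offset (UTC−05:00), 11:00 UTC − 5h = 06:00 Ishin Territory standard time.
The standard-time date in Ishin Territory, 3 November 2025, lies within the daylight-saving period (6 October 2025 – 25 April 2026), so Ishin Territory is on daylight time, UTC−04:00.
11:00 UTC − 4h = 07:00 Ishin Territory.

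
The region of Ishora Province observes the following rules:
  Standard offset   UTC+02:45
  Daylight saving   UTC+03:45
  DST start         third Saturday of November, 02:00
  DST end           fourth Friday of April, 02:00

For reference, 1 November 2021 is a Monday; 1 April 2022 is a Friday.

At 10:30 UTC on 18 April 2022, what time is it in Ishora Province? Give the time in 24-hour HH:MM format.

14:15

1 November 2021 is a Monday, so the first Saturday is November 6 and the third is November 20.
1 April 2022 is a Friday, so the first Friday is April 1 and the fourth is April 22.
At the standard offset (UTC+02:45), 10:30 UTC + 2h45m = 13:15 Ishora Province standard time.
Daylight saving runs 20 November 2021 – 22 April 2022; the standard-time date in Ishora Province, 18 April 2022, is inside that window, so Ishora Province is at UTC+03:45.
10:30 UTC + 3h45m = 14:15 local.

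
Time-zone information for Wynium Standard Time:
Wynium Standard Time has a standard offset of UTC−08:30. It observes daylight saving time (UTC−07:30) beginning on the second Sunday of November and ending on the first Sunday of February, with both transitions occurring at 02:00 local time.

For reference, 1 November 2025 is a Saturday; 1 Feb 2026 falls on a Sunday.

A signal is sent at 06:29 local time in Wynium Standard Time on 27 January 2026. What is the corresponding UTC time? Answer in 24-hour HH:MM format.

13:59

1 November 2025 is a Saturday, so the first Sunday is November 2 and the second is November 9.
1 February 2026 is a Sunday, so the first Sunday is February 1.
Daylight saving runs 9 November 2025 – 1 February 2026; 27 January 2026 is inside that window, so Wynium Standard Time is at UTC−07:30.
06:29 local + 7h30m = 13:59 UTC.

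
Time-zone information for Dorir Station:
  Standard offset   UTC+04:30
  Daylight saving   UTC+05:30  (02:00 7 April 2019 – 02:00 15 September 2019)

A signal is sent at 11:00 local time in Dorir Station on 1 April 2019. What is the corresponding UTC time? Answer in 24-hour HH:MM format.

06:30

1 April 2019 is outside the daylight-saving period (7 April – 15 September), so Dorir Station is on standard time, UTC+04:30.
11:00 local − 4h30m = 06:30 UTC.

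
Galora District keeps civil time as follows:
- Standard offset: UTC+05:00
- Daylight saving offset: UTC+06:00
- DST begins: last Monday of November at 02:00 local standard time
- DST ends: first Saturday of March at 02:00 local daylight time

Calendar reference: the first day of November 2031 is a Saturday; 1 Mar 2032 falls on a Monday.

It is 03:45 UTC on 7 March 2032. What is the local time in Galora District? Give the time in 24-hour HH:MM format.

1 November 2031 is a Saturday, so Mondays fall on 3, 10, 17, 24; the last is November 24.
1 March 2032 is a Monday, so the first Saturday is March 6.
At the standard offset (UTC+05:00), 03:45 UTC + 5h = 08:45 Galora District standard time.
Daylight saving runs 24 November 2031 – 6 March 2032; the standard-time date in Galora District, 7 March 2032, is outside that window, so Galora District is on standard time at UTC+05:00.
03:45 UTC + 5h = 08:45 local.

08:45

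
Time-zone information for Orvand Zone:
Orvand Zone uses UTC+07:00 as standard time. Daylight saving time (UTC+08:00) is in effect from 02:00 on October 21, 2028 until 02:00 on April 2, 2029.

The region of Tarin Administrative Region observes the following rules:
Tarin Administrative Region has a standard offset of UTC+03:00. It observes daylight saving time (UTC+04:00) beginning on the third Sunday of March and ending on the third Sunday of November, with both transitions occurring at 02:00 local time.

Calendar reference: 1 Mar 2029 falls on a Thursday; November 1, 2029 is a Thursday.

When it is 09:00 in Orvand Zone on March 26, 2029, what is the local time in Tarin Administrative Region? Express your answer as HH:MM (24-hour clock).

05:00

March 26, 2029 lies within the daylight-saving period (21 October 2028 – 2 April 2029), so Orvand Zone is on daylight time, UTC+08:00.
09:00 Orvand Zone − 8h = 01:00 UTC.
1 March 2029 is a Thursday, so the first Sunday is March 4 and the third is March 18.
1 November 2029 is a Thursday, so the first Sunday is November 4 and the third is November 18.
At the standard offset (UTC+03:00), 01:00 UTC + 3h = 04:00 Tarin Administrative Region standard time.
Daylight saving runs 18 March – 18 November; the standard-time date in Tarin Administrative Region, March 26, 2029, is inside that window, so Tarin Administrative Region is at UTC+04:00.
01:00 UTC + 4h = 05:00 Tarin Administrative Region.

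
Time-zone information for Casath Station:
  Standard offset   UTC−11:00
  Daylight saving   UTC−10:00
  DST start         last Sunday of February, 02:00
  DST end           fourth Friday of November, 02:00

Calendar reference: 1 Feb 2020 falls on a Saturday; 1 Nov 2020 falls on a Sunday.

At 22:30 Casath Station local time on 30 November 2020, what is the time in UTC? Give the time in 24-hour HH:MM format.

1 February 2020 is a Saturday, so Sundays fall on 2, 9, 16, 23; the last is February 23.
1 November 2020 is a Sunday, so the first Friday is November 6 and the fourth is November 27.
Daylight saving runs 23 February – 27 November; 30 November 2020 is outside that window, so Casath Station is on standard time at UTC−11:00.
22:30 local + 11h = 09:30 UTC (rolling into the next day, 1 December 2020).

09:30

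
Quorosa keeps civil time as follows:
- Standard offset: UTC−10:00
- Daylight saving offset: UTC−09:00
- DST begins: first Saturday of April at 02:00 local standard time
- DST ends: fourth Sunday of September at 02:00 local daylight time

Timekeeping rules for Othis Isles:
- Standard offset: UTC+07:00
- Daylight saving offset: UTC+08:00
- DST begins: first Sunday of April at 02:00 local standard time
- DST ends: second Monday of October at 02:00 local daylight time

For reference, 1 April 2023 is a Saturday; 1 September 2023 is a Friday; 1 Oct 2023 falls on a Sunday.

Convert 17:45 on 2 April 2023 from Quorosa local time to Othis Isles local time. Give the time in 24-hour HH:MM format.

1 April 2023 is a Saturday, so the first Saturday is April 1.
1 September 2023 is a Friday, so the first Sunday is September 3 and the fourth is September 24.
Daylight saving runs 1 April – 24 September; 2 April 2023 is inside that window, so Quorosa is at UTC−09:00.
17:45 Quorosa + 9h = 02:45 UTC (rolling into the next day, 3 April 2023).
1 April 2023 is a Saturday, so the first Sunday is April 2.
1 October 2023 is a Sunday, so the first Monday is October 2 and the second is October 9.
At the standard offset (UTC+07:00), 02:45 UTC + 7h = 09:45 Othis Isles standard time.
The standard-time date in Othis Isles, 3 April 2023, falls between 2 April and 9 October, so daylight saving is in effect and Othis Isles is at UTC+08:00.
02:45 UTC + 8h = 10:45 Othis Isles.

10:45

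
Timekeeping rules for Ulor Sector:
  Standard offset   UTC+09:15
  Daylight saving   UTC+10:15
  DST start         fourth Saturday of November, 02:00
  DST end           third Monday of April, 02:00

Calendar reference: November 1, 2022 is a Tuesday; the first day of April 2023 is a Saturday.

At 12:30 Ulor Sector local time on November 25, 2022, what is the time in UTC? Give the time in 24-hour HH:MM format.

03:15

1 November 2022 is a Tuesday, so the first Saturday is November 5 and the fourth is November 26.
1 April 2023 is a Saturday, so the first Monday is April 3 and the third is April 17.
November 25, 2022 does not fall between 26 November 2022 and 17 April 2023, so daylight saving is not in effect and Ulor Sector is at UTC+09:15.
12:30 local − 9h15m = 03:15 UTC.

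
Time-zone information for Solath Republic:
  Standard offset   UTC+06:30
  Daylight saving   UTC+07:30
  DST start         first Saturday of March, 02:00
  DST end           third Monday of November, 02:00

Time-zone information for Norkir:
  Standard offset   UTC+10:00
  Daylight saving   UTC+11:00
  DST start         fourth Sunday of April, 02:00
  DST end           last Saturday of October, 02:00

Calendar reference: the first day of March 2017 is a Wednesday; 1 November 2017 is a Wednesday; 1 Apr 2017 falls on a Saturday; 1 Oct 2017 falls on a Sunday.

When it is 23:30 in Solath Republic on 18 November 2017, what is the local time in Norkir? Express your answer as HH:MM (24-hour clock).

02:00

1 March 2017 is a Wednesday, so the first Saturday is March 4.
1 November 2017 is a Wednesday, so the first Monday is November 6 and the third is November 20.
Daylight saving runs 4 March – 20 November; 18 November 2017 is inside that window, so Solath Republic is at UTC+07:30.
23:30 Solath Republic − 7h30m = 16:00 UTC.
1 April 2017 is a Saturday, so the first Sunday is April 2 and the fourth is April 23.
1 October 2017 is a Sunday, so Saturdays fall on 7, 14, 21, 28; the last is October 28.
At the standard offset (UTC+10:00), 16:00 UTC + 10h = 02:00 Norkir standard time (rolling into the next day, 19 November 2017).
Daylight saving runs 23 April – 28 October; the standard-time date in Norkir, 19 November 2017, is outside that window, so Norkir is on standard time at UTC+10:00.
16:00 UTC + 10h = 02:00 Norkir (rolling into the next day, 19 November 2017).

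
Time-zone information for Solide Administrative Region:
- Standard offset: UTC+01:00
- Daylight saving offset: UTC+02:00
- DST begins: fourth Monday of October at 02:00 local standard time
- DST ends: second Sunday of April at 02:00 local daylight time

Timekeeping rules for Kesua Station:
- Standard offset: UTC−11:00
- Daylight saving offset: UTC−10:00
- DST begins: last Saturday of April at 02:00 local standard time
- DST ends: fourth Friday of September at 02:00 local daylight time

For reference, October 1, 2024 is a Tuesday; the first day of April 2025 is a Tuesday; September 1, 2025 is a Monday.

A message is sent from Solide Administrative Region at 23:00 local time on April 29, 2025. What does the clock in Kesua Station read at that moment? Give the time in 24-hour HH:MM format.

12:00

1 October 2024 is a Tuesday, so the first Monday is October 7 and the fourth is October 28.
1 April 2025 is a Tuesday, so the first Sunday is April 6 and the second is April 13.
April 29, 2025 does not fall between 28 October 2024 and 13 April 2025, so daylight saving is not in effect and Solide Administrative Region is at UTC+01:00.
23:00 Solide Administrative Region − 1h = 22:00 UTC.
1 April 2025 is a Tuesday, so Saturdays fall on 5, 12, 19, 26; the last is April 26.
1 September 2025 is a Monday, so the first Friday is September 5 and the fourth is September 26.
At the standard offset (UTC−11:00), 22:00 UTC − 11h = 11:00 Kesua Station standard time.
The standard-time date in Kesua Station, April 29, 2025, falls between 26 April and 26 September, so daylight saving is in effect and Kesua Station is at UTC−10:00.
22:00 UTC − 10h = 12:00 Kesua Station.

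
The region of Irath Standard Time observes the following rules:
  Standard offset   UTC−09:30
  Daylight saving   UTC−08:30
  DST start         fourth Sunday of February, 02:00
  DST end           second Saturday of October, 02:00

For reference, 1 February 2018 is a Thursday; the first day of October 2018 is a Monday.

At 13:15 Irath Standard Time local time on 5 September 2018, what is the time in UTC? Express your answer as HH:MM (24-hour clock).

21:45

1 February 2018 is a Thursday, so the first Sunday is February 4 and the fourth is February 25.
1 October 2018 is a Monday, so the first Saturday is October 6 and the second is October 13.
5 September 2018 falls between 25 February and 13 October, so daylight saving is in effect and Irath Standard Time is at UTC−08:30.
13:15 local + 8h30m = 21:45 UTC.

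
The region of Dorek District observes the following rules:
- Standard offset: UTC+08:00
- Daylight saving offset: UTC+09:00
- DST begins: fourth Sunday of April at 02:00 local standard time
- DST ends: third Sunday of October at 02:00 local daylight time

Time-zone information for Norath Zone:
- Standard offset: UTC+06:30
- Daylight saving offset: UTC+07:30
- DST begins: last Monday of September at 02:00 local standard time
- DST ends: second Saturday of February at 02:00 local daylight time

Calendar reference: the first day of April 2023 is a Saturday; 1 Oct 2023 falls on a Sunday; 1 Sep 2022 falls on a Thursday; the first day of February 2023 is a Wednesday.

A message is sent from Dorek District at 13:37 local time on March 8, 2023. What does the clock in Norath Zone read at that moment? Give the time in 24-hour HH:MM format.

1 April 2023 is a Saturday, so the first Sunday is April 2 and the fourth is April 23.
1 October 2023 is a Sunday, so the first Sunday is October 1 and the third is October 15.
March 8, 2023 is outside the daylight-saving period (23 April – 15 October), so Dorek District is on standard time, UTC+08:00.
13:37 Dorek District − 8h = 05:37 UTC.
1 September 2022 is a Thursday, so Mondays fall on 5, 12, 19, 26; the last is September 26.
1 February 2023 is a Wednesday, so the first Saturday is February 4 and the second is February 11.
At the standard offset (UTC+06:30), 05:37 UTC + 6h30m = 12:07 Norath Zone standard time.
The standard-time date in Norath Zone, March 8, 2023, is outside the daylight-saving period (26 September 2022 – 11 February 2023), so Norath Zone is on standard time, UTC+06:30.
05:37 UTC + 6h30m = 12:07 Norath Zone.

12:07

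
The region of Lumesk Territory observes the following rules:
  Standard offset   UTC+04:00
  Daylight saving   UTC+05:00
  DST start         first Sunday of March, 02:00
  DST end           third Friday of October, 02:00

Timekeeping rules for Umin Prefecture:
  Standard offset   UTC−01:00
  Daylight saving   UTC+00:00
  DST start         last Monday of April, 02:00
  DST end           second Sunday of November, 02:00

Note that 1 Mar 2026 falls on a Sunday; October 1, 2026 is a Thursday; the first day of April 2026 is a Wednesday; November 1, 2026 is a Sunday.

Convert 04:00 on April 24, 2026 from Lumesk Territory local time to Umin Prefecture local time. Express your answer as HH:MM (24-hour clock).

22:00

1 March 2026 is a Sunday, so the first Sunday is March 1.
1 October 2026 is a Thursday, so the first Friday is October 2 and the third is October 16.
April 24, 2026 lies within the daylight-saving period (1 March – 16 October), so Lumesk Territory is on daylight time, UTC+05:00.
04:00 Lumesk Territory − 5h = 23:00 UTC (rolling into the previous day, 23 April 2026).
1 April 2026 is a Wednesday, so Mondays fall on 6, 13, 20, 27; the last is April 27.
1 November 2026 is a Sunday, so the first Sunday is November 1 and the second is November 8.
At the standard offset (UTC−01:00), 23:00 UTC − 1h = 22:00 Umin Prefecture standard time.
Daylight saving runs 27 April – 8 November; the standard-time date in Umin Prefecture, April 23, 2026, is outside that window, so Umin Prefecture is on standard time at UTC−01:00.
23:00 UTC − 1h = 22:00 Umin Prefecture.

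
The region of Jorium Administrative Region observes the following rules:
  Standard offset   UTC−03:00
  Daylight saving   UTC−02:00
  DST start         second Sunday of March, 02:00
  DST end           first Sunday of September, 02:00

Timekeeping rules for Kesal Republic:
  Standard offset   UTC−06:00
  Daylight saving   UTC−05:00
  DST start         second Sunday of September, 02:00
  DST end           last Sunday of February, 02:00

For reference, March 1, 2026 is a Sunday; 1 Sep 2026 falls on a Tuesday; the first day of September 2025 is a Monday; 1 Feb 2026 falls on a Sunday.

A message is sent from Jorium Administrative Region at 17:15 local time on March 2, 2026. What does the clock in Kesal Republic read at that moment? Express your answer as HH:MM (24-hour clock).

14:15

1 March 2026 is a Sunday, so the first Sunday is March 1 and the second is March 8.
1 September 2026 is a Tuesday, so the first Sunday is September 6.
March 2, 2026 does not fall between 8 March and 6 September, so daylight saving is not in effect and Jorium Administrative Region is at UTC−03:00.
17:15 Jorium Administrative Region + 3h = 20:15 UTC.
1 September 2025 is a Monday, so the first Sunday is September 7 and the second is September 14.
1 February 2026 is a Sunday, so Sundays fall on 1, 8, 15, 22; the last is February 22.
At the standard offset (UTC−06:00), 20:15 UTC − 6h = 14:15 Kesal Republic standard time.
Daylight saving runs 14 September 2025 – 22 February 2026; the standard-time date in Kesal Republic, March 2, 2026, is outside that window, so Kesal Republic is on standard time at UTC−06:00.
20:15 UTC − 6h = 14:15 Kesal Republic.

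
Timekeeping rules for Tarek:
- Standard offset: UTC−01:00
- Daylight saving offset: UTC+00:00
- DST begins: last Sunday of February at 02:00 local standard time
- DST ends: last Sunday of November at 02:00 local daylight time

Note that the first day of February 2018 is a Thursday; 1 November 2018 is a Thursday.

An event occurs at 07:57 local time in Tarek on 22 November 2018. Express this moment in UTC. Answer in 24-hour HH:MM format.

1 February 2018 is a Thursday, so Sundays fall on 4, 11, 18, 25; the last is February 25.
1 November 2018 is a Thursday, so Sundays fall on 4, 11, 18, 25; the last is November 25.
22 November 2018 falls between 25 February and 25 November, so daylight saving is in effect and Tarek is at UTC+00:00.
07:57 local − 0h = 07:57 UTC.

07:57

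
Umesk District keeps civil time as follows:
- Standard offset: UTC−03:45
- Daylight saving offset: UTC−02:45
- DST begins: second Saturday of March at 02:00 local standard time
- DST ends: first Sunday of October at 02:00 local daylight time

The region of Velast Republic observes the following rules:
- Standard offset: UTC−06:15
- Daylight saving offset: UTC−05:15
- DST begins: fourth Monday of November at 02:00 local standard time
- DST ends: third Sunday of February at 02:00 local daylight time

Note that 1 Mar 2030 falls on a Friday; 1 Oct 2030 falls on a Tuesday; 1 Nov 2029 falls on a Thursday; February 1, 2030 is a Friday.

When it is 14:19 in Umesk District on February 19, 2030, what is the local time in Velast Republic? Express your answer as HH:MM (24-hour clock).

11:49

1 March 2030 is a Friday, so the first Saturday is March 2 and the second is March 9.
1 October 2030 is a Tuesday, so the first Sunday is October 6.
Daylight saving runs 9 March – 6 October; February 19, 2030 is outside that window, so Umesk District is on standard time at UTC−03:45.
14:19 Umesk District + 3h45m = 18:04 UTC.
1 November 2029 is a Thursday, so the first Monday is November 5 and the fourth is November 26.
1 February 2030 is a Friday, so the first Sunday is February 3 and the third is February 17.
At the standard offset (UTC−06:15), 18:04 UTC − 6h15m = 11:49 Velast Republic standard time.
The standard-time date in Velast Republic, February 19, 2030, does not fall between 26 November 2029 and 17 February 2030, so daylight saving is not in effect and Velast Republic is at UTC−06:15.
18:04 UTC − 6h15m = 11:49 Velast Republic.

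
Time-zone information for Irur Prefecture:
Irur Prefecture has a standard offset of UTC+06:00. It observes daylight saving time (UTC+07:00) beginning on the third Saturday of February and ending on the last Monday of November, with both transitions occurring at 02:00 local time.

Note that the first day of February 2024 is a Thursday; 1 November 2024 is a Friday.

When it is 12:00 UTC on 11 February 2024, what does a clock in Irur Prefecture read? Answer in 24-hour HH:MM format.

18:00

1 February 2024 is a Thursday, so the first Saturday is February 3 and the third is February 17.
1 November 2024 is a Friday, so Mondays fall on 4, 11, 18, 25; the last is November 25.
At the standard offset (UTC+06:00), 12:00 UTC + 6h = 18:00 Irur Prefecture standard time.
Daylight saving runs 17 February – 25 November; the standard-time date in Irur Prefecture, 11 February 2024, is outside that window, so Irur Prefecture is on standard time at UTC+06:00.
12:00 UTC + 6h = 18:00 local.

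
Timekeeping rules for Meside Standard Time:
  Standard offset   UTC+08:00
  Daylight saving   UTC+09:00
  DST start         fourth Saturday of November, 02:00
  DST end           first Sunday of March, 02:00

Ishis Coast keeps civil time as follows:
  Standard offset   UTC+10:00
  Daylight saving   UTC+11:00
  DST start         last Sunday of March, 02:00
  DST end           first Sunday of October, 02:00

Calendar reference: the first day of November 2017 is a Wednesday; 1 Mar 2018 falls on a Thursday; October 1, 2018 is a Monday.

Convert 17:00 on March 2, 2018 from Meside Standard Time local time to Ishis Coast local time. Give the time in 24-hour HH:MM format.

1 November 2017 is a Wednesday, so the first Saturday is November 4 and the fourth is November 25.
1 March 2018 is a Thursday, so the first Sunday is March 4.
March 2, 2018 falls between 25 November 2017 and 4 March 2018, so daylight saving is in effect and Meside Standard Time is at UTC+09:00.
17:00 Meside Standard Time − 9h = 08:00 UTC.
1 March 2018 is a Thursday, so Sundays fall on 4, 11, 18, 25; the last is March 25.
1 October 2018 is a Monday, so the first Sunday is October 7.
At the standard offset (UTC+10:00), 08:00 UTC + 10h = 18:00 Ishis Coast standard time.
Daylight saving runs 25 March – 7 October; the standard-time date in Ishis Coast, March 2, 2018, is outside that window, so Ishis Coast is on standard time at UTC+10:00.
08:00 UTC + 10h = 18:00 Ishis Coast.

18:00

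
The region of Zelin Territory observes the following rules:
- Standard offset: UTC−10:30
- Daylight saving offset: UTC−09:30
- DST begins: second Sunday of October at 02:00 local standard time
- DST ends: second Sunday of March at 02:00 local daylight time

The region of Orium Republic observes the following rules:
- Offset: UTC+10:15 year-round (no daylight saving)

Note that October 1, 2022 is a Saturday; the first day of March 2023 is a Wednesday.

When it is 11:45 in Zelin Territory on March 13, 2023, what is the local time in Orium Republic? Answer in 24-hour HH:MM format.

1 October 2022 is a Saturday, so the first Sunday is October 2 and the second is October 9.
1 March 2023 is a Wednesday, so the first Sunday is March 5 and the second is March 12.
Daylight saving runs 9 October 2022 – 12 March 2023; March 13, 2023 is outside that window, so Zelin Territory is on standard time at UTC−10:30.
11:45 Zelin Territory + 10h30m = 22:15 UTC.
Orium Republic stays on UTC+10:15 all year.
22:15 UTC + 10h15m = 08:30 Orium Republic (rolling into the next day, 14 March 2023).

08:30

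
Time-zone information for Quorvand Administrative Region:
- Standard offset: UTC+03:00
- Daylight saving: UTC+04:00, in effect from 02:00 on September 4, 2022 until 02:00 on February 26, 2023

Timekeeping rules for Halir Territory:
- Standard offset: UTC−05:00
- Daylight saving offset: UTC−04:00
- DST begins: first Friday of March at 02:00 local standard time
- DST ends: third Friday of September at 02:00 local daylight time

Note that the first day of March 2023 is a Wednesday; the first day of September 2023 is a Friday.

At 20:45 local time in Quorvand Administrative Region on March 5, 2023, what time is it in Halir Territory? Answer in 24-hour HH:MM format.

13:45

March 5, 2023 does not fall between 4 September 2022 and 26 February 2023, so daylight saving is not in effect and Quorvand Administrative Region is at UTC+03:00.
20:45 Quorvand Administrative Region − 3h = 17:45 UTC.
1 March 2023 is a Wednesday, so the first Friday is March 3.
1 September 2023 is a Friday, so the first Friday is September 1 and the third is September 15.
At the standard offset (UTC−05:00), 17:45 UTC − 5h = 12:45 Halir Territory standard time.
The standard-time date in Halir Territory, March 5, 2023, falls between 3 March and 15 September, so daylight saving is in effect and Halir Territory is at UTC−04:00.
17:45 UTC − 4h = 13:45 Halir Territory.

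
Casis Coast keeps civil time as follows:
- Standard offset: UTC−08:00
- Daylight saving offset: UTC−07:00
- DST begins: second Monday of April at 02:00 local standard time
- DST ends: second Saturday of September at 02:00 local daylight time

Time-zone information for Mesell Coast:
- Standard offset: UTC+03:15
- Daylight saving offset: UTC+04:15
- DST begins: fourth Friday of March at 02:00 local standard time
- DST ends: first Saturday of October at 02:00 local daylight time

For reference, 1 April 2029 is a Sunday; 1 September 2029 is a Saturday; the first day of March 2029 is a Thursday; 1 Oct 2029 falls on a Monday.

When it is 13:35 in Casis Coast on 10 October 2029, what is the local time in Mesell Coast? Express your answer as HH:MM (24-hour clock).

1 April 2029 is a Sunday, so the first Monday is April 2 and the second is April 9.
1 September 2029 is a Saturday, so the first Saturday is September 1 and the second is September 8.
10 October 2029 is outside the daylight-saving period (9 April – 8 September), so Casis Coast is on standard time, UTC−08:00.
13:35 Casis Coast + 8h = 21:35 UTC.
1 March 2029 is a Thursday, so the first Friday is March 2 and the fourth is March 23.
1 October 2029 is a Monday, so the first Saturday is October 6.
At the standard offset (UTC+03:15), 21:35 UTC + 3h15m = 00:50 Mesell Coast standard time (rolling into the next day, 11 October 2029).
The standard-time date in Mesell Coast, 11 October 2029, does not fall between 23 March and 6 October, so daylight saving is not in effect and Mesell Coast is at UTC+03:15.
21:35 UTC + 3h15m = 00:50 Mesell Coast (rolling into the next day, 11 October 2029).

00:50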